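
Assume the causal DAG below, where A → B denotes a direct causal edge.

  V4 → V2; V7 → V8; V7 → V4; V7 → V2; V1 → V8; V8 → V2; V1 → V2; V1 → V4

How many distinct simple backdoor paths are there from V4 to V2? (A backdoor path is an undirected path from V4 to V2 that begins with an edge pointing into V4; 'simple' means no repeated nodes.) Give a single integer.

A backdoor path from V4 to V2 is any simple undirected path whose first edge points into V4 (i.e. leaves V4 via a parent).
Parents of V4: {V1, V7}.
Enumerating:
  P1: V4 <- V7 -> V8 <- V1 -> V2
  P2: V4 <- V7 -> V8 -> V2
  P3: V4 <- V7 -> V2
  P4: V4 <- V1 -> V8 <- V7 -> V2
  P5: V4 <- V1 -> V8 -> V2
  P6: V4 <- V1 -> V2
That exhausts the simple backdoor paths. Count: 6.

6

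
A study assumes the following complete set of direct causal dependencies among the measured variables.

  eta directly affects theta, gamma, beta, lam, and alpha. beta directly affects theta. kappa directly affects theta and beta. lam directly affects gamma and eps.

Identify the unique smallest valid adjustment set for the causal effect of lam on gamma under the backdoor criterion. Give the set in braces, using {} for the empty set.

Variables eligible for adjustment (non-descendants of lam, excluding lam and gamma): {alpha, beta, eta, kappa, theta}.
Backdoor paths from lam to gamma:
  P1: lam <- eta -> gamma
The empty set is not sufficient: P1 (lam <- eta -> gamma) has no collider blocking it and no conditioned non-collider, so it is open.
Try {eta}:
  P1: blocked at fork node eta ∈ conditioning set.
{eta} contains no descendant of lam and blocks every backdoor path.
No other singleton works — e.g. {kappa} leaves P1 open — so {eta} is the unique smallest valid adjustment set.

{eta}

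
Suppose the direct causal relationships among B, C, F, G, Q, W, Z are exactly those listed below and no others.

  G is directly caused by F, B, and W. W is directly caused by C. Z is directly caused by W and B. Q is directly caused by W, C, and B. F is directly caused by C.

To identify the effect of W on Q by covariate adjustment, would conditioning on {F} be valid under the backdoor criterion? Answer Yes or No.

Backdoor paths from W to Q (paths whose first edge points into W):
  P1: W <- C -> F -> G <- B -> Q
  P2: W <- C -> Q
Condition 1 (no descendant of W in the set): holds — descendants of W are {G, Q, Z}; none are in {F}.
Condition 2 (every backdoor path blocked by {F}):
  P1: blocked at chain node F ∈ conditioning set.
  P2: open — no interior node is in the conditioning set.
{F} does not satisfy the backdoor criterion.

No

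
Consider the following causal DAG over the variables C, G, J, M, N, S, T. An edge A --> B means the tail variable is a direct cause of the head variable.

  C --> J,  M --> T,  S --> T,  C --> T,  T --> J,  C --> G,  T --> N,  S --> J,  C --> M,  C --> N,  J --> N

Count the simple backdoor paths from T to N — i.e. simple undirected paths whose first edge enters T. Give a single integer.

A backdoor path from T to N is any simple undirected path whose first edge points into T (i.e. leaves T via a parent).
Parents of T: {C, M, S}.
Enumerating:
  P1: T <- C -> J -> N
  P2: T <- C -> N
  P3: T <- M <- C -> J -> N
  P4: T <- M <- C -> N
  P5: T <- S -> J <- C -> N
  P6: T <- S -> J -> N
That exhausts the simple backdoor paths. Count: 6.

6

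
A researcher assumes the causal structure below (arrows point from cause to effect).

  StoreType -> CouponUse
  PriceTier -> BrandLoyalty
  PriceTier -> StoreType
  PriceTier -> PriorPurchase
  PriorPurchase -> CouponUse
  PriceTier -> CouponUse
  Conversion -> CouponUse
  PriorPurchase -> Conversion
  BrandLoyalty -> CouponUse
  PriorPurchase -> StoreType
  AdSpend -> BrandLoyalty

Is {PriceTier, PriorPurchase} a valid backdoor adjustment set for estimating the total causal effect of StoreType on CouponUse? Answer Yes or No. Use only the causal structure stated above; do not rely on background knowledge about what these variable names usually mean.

Backdoor paths from StoreType to CouponUse (paths whose first edge points into StoreType):
  P1: StoreType <- PriceTier -> PriorPurchase -> Conversion -> CouponUse
  P2: StoreType <- PriceTier -> PriorPurchase -> CouponUse
  P3: StoreType <- PriceTier -> BrandLoyalty -> CouponUse
  P4: StoreType <- PriceTier -> CouponUse
  P5: StoreType <- PriorPurchase <- PriceTier -> BrandLoyalty -> CouponUse
  P6: StoreType <- PriorPurchase <- PriceTier -> CouponUse
  P7: StoreType <- PriorPurchase -> Conversion -> CouponUse
  P8: StoreType <- PriorPurchase -> CouponUse
Condition 1 (no descendant of StoreType in the set): holds — descendants of StoreType are {CouponUse}; none are in {PriceTier, PriorPurchase}.
Condition 2 (every backdoor path blocked by {PriceTier, PriorPurchase}):
  P1: blocked at fork node PriceTier ∈ conditioning set.
  P2: blocked at fork node PriceTier ∈ conditioning set.
  P3: blocked at fork node PriceTier ∈ conditioning set.
  P4: blocked at fork node PriceTier ∈ conditioning set.
  P5: blocked at chain node PriorPurchase ∈ conditioning set.
  P6: blocked at chain node PriorPurchase ∈ conditioning set.
  P7: blocked at fork node PriorPurchase ∈ conditioning set.
  P8: blocked at fork node PriorPurchase ∈ conditioning set.
{PriceTier, PriorPurchase} satisfies the backdoor criterion.

Yes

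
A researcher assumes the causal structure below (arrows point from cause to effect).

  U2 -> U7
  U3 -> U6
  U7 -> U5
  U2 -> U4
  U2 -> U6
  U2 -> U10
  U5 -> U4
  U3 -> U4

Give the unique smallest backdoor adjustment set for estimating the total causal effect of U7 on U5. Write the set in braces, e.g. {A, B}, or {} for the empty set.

Variables eligible for adjustment (non-descendants of U7, excluding U7 and U5): {U10, U2, U3, U6}.
Backdoor paths from U7 to U5:
  P1: U7 <- U2 -> U6 <- U3 -> U4 <- U5
  P2: U7 <- U2 -> U4 <- U5
Each backdoor path contains an unconditioned collider, so every path is already blocked with the empty conditioning set:
  P1: blocked at collider U6 (neither it nor any descendant is in the conditioning set).
  P2: blocked at collider U4 (neither it nor any descendant is in the conditioning set).
The empty set is therefore the unique smallest valid set.

{}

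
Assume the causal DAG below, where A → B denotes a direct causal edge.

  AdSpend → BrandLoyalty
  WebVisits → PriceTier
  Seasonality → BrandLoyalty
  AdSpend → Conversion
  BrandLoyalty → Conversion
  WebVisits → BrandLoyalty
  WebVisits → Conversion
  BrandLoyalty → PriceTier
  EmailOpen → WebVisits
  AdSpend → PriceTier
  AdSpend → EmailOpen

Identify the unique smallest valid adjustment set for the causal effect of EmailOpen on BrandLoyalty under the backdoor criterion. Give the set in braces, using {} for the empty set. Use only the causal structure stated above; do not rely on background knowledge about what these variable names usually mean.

{AdSpend}

Variables eligible for adjustment (non-descendants of EmailOpen, excluding EmailOpen and BrandLoyalty): {AdSpend, Seasonality}.
Backdoor paths from EmailOpen to BrandLoyalty:
  P1: EmailOpen <- AdSpend -> BrandLoyalty
  P2: EmailOpen <- AdSpend -> Conversion <- WebVisits -> BrandLoyalty
  P3: EmailOpen <- AdSpend -> Conversion <- WebVisits -> PriceTier <- BrandLoyalty
  P4: EmailOpen <- AdSpend -> Conversion <- BrandLoyalty
  P5: EmailOpen <- AdSpend -> PriceTier <- WebVisits -> BrandLoyalty
  P6: EmailOpen <- AdSpend -> PriceTier <- WebVisits -> Conversion <- BrandLoyalty
  P7: EmailOpen <- AdSpend -> PriceTier <- BrandLoyalty
The empty set is not sufficient: P1 (EmailOpen <- AdSpend -> BrandLoyalty) has no collider blocking it and no conditioned non-collider, so it is open.
Try {AdSpend}:
  P1: blocked at fork node AdSpend ∈ conditioning set.
  P2: blocked at fork node AdSpend ∈ conditioning set.
  P3: blocked at fork node AdSpend ∈ conditioning set.
  P4: blocked at fork node AdSpend ∈ conditioning set.
  P5: blocked at fork node AdSpend ∈ conditioning set.
  P6: blocked at fork node AdSpend ∈ conditioning set.
  P7: blocked at fork node AdSpend ∈ conditioning set.
{AdSpend} contains no descendant of EmailOpen and blocks every backdoor path.
No other singleton works — e.g. {Seasonality} leaves P1 open — so {AdSpend} is the unique smallest valid adjustment set.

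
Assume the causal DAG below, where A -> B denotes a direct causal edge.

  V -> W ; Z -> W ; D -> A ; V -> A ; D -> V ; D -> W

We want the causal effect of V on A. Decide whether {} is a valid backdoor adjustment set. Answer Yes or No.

No

Backdoor paths from V to A (paths whose first edge points into V):
  P1: V <- D -> A
Condition 1 (no descendant of V in the set): holds — descendants of V are {A, W}; none are in {}.
Condition 2 (every backdoor path blocked by {}):
  P1: open — no interior node is in the conditioning set.
{} does not satisfy the backdoor criterion.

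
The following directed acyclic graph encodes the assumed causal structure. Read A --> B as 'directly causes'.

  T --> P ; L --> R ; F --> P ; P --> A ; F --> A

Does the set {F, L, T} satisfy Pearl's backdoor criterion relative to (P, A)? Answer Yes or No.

Yes

Backdoor paths from P to A (paths whose first edge points into P):
  P1: P <- F -> A
Condition 1 (no descendant of P in the set): holds — descendants of P are {A}; none are in {F, L, T}.
Condition 2 (every backdoor path blocked by {F, L, T}):
  P1: blocked at fork node F ∈ conditioning set.
{F, L, T} satisfies the backdoor criterion.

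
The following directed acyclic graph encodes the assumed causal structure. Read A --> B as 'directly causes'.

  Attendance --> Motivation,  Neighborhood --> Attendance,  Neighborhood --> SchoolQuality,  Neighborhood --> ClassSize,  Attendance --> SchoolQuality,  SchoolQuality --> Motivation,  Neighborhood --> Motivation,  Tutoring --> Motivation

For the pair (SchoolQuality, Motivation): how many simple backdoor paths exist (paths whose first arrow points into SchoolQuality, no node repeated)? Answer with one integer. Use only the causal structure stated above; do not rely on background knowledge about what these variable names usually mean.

A backdoor path from SchoolQuality to Motivation is any simple undirected path whose first edge points into SchoolQuality (i.e. leaves SchoolQuality via a parent).
Parents of SchoolQuality: {Attendance, Neighborhood}.
Enumerating:
  P1: SchoolQuality <- Neighborhood -> Attendance -> Motivation
  P2: SchoolQuality <- Neighborhood -> Motivation
  P3: SchoolQuality <- Attendance <- Neighborhood -> Motivation
  P4: SchoolQuality <- Attendance -> Motivation
That exhausts the simple backdoor paths. Count: 4.

4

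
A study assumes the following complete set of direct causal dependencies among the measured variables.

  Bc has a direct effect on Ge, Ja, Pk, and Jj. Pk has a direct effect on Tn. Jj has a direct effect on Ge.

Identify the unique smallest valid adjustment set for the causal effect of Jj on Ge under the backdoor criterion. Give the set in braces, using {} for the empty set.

{Bc}

Variables eligible for adjustment (non-descendants of Jj, excluding Jj and Ge): {Bc, Ja, Pk, Tn}.
Backdoor paths from Jj to Ge:
  P1: Jj <- Bc -> Ge
The empty set is not sufficient: P1 (Jj <- Bc -> Ge) has no collider blocking it and no conditioned non-collider, so it is open.
Try {Bc}:
  P1: blocked at fork node Bc ∈ conditioning set.
{Bc} contains no descendant of Jj and blocks every backdoor path.
No other singleton works — e.g. {Pk} leaves P1 open — so {Bc} is the unique smallest valid adjustment set.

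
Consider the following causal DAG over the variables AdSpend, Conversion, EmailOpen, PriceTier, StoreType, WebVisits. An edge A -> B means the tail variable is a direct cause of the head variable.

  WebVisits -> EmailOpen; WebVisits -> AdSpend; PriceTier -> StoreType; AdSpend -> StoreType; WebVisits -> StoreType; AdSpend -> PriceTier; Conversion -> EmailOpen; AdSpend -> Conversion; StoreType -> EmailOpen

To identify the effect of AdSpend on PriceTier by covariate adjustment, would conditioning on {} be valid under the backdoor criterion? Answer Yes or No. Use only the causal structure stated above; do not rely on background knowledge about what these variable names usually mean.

Backdoor paths from AdSpend to PriceTier (paths whose first edge points into AdSpend):
  P1: AdSpend <- WebVisits -> StoreType <- PriceTier
  P2: AdSpend <- WebVisits -> EmailOpen <- StoreType <- PriceTier
Condition 1 (no descendant of AdSpend in the set): holds — descendants of AdSpend are {Conversion, EmailOpen, PriceTier, StoreType}; none are in {}.
Condition 2 (every backdoor path blocked by {}):
  P1: blocked at collider StoreType (neither it nor any descendant is in the conditioning set).
  P2: blocked at collider EmailOpen (neither it nor any descendant is in the conditioning set).
{} satisfies the backdoor criterion.

Yes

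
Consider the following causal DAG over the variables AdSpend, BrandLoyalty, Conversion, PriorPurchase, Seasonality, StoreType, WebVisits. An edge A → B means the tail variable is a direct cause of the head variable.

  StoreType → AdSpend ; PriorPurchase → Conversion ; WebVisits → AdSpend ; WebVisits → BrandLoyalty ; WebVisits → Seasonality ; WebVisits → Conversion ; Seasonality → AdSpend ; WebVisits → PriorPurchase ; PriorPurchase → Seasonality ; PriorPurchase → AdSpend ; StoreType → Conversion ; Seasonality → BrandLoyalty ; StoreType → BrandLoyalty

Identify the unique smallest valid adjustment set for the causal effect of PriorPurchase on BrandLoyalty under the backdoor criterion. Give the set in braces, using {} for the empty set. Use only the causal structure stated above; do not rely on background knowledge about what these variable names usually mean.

{WebVisits}

Variables eligible for adjustment (non-descendants of PriorPurchase, excluding PriorPurchase and BrandLoyalty): {StoreType, WebVisits}.
Backdoor paths from PriorPurchase to BrandLoyalty:
  P1: PriorPurchase <- WebVisits -> Seasonality -> AdSpend <- StoreType -> BrandLoyalty
  P2: PriorPurchase <- WebVisits -> Seasonality -> BrandLoyalty
  P3: PriorPurchase <- WebVisits -> AdSpend <- StoreType -> BrandLoyalty
  P4: PriorPurchase <- WebVisits -> AdSpend <- Seasonality -> BrandLoyalty
  P5: PriorPurchase <- WebVisits -> BrandLoyalty
  P6: PriorPurchase <- WebVisits -> Conversion <- StoreType -> AdSpend <- Seasonality -> BrandLoyalty
  P7: PriorPurchase <- WebVisits -> Conversion <- StoreType -> BrandLoyalty
The empty set is not sufficient: P2 (PriorPurchase <- WebVisits -> Seasonality -> BrandLoyalty) has no collider blocking it and no conditioned non-collider, so it is open.
Try {WebVisits}:
  P1: blocked at fork node WebVisits ∈ conditioning set.
  P2: blocked at fork node WebVisits ∈ conditioning set.
  P3: blocked at fork node WebVisits ∈ conditioning set.
  P4: blocked at fork node WebVisits ∈ conditioning set.
  P5: blocked at fork node WebVisits ∈ conditioning set.
  P6: blocked at fork node WebVisits ∈ conditioning set.
  P7: blocked at fork node WebVisits ∈ conditioning set.
{WebVisits} contains no descendant of PriorPurchase and blocks every backdoor path.
No other singleton works — e.g. {StoreType} leaves P2 open — so {WebVisits} is the unique smallest valid adjustment set.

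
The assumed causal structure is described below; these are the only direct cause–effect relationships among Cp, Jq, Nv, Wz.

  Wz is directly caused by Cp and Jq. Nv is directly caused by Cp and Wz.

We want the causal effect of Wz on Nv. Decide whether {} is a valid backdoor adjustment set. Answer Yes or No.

Backdoor paths from Wz to Nv (paths whose first edge points into Wz):
  P1: Wz <- Cp -> Nv
Condition 1 (no descendant of Wz in the set): holds — descendants of Wz are {Nv}; none are in {}.
Condition 2 (every backdoor path blocked by {}):
  P1: open — no interior node is in the conditioning set.
{} does not satisfy the backdoor criterion.

No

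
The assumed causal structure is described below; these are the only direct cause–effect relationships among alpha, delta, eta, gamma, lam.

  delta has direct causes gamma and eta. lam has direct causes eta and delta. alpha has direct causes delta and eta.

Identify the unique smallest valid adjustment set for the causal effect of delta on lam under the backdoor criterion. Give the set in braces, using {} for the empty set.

Variables eligible for adjustment (non-descendants of delta, excluding delta and lam): {eta, gamma}.
Backdoor paths from delta to lam:
  P1: delta <- eta -> lam
The empty set is not sufficient: P1 (delta <- eta -> lam) has no collider blocking it and no conditioned non-collider, so it is open.
Try {eta}:
  P1: blocked at fork node eta ∈ conditioning set.
{eta} contains no descendant of delta and blocks every backdoor path.
No other singleton works — e.g. {gamma} leaves P1 open — so {eta} is the unique smallest valid adjustment set.

{eta}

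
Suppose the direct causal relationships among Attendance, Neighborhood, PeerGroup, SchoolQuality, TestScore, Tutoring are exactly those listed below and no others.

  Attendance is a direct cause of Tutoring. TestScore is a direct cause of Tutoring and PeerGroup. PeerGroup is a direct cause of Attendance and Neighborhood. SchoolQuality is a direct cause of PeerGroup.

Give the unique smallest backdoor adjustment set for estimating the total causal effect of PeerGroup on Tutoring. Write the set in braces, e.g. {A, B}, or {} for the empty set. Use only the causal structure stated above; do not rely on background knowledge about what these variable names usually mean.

{TestScore}

Variables eligible for adjustment (non-descendants of PeerGroup, excluding PeerGroup and Tutoring): {SchoolQuality, TestScore}.
Backdoor paths from PeerGroup to Tutoring:
  P1: PeerGroup <- TestScore -> Tutoring
The empty set is not sufficient: P1 (PeerGroup <- TestScore -> Tutoring) has no collider blocking it and no conditioned non-collider, so it is open.
Try {TestScore}:
  P1: blocked at fork node TestScore ∈ conditioning set.
{TestScore} contains no descendant of PeerGroup and blocks every backdoor path.
No other singleton works — e.g. {SchoolQuality} leaves P1 open — so {TestScore} is the unique smallest valid adjustment set.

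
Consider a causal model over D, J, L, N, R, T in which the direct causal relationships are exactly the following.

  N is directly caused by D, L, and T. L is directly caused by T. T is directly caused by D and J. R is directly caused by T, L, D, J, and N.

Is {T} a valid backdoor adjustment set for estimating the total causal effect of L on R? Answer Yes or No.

Yes

Backdoor paths from L to R (paths whose first edge points into L):
  P1: L <- T <- D -> N -> R
  P2: L <- T <- D -> R
  P3: L <- T <- J -> R
  P4: L <- T -> N <- D -> R
  P5: L <- T -> N -> R
  P6: L <- T -> R
Condition 1 (no descendant of L in the set): holds — descendants of L are {N, R}; none are in {T}.
Condition 2 (every backdoor path blocked by {T}):
  P1: blocked at chain node T ∈ conditioning set.
  P2: blocked at chain node T ∈ conditioning set.
  P3: blocked at chain node T ∈ conditioning set.
  P4: blocked at fork node T ∈ conditioning set.
  P5: blocked at fork node T ∈ conditioning set.
  P6: blocked at fork node T ∈ conditioning set.
{T} satisfies the backdoor criterion.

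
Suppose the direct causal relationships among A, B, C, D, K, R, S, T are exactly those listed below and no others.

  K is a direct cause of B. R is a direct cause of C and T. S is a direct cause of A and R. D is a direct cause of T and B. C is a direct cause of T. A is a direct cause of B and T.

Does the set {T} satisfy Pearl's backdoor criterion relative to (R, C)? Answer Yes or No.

Backdoor paths from R to C (paths whose first edge points into R):
  P1: R <- S -> A -> B <- D -> T <- C
  P2: R <- S -> A -> T <- C
Condition 1 (no descendant of R in the set): FAILS — T is a descendant of R.
Condition 2 (every backdoor path blocked by {T}):
  P1: blocked at collider B (neither it nor any descendant is in the conditioning set).
  P2: open — collider(s) T are conditioned on (or have a conditioned descendant) and no non-collider on the path is in the set.
{T} does not satisfy the backdoor criterion.

No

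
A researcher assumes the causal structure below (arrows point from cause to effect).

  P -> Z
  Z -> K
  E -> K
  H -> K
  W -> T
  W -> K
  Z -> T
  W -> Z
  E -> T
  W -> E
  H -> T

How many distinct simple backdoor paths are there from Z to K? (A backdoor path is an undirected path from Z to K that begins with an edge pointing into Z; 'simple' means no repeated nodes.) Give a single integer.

A backdoor path from Z to K is any simple undirected path whose first edge points into Z (i.e. leaves Z via a parent).
Parents of Z: {P, W}.
Enumerating:
  P1: Z <- W -> E -> K
  P2: Z <- W -> E -> T <- H -> K
  P3: Z <- W -> K
  P4: Z <- W -> T <- E -> K
  P5: Z <- W -> T <- H -> K
That exhausts the simple backdoor paths. Count: 5.

5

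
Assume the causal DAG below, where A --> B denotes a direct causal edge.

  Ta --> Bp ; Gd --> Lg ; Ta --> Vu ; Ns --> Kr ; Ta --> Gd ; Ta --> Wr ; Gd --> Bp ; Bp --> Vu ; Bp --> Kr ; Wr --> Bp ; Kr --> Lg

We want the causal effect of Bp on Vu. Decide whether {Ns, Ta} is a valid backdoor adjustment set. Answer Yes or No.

Yes

Backdoor paths from Bp to Vu (paths whose first edge points into Bp):
  P1: Bp <- Ta -> Vu
  P2: Bp <- Wr <- Ta -> Vu
  P3: Bp <- Gd <- Ta -> Vu
Condition 1 (no descendant of Bp in the set): holds — descendants of Bp are {Kr, Lg, Vu}; none are in {Ns, Ta}.
Condition 2 (every backdoor path blocked by {Ns, Ta}):
  P1: blocked at fork node Ta ∈ conditioning set.
  P2: blocked at fork node Ta ∈ conditioning set.
  P3: blocked at fork node Ta ∈ conditioning set.
{Ns, Ta} satisfies the backdoor criterion.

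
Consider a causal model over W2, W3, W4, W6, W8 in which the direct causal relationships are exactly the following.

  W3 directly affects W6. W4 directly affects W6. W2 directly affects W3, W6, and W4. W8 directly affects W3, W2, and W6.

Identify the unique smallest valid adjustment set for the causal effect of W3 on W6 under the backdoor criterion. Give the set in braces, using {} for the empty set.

{W2, W8}

Variables eligible for adjustment (non-descendants of W3, excluding W3 and W6): {W2, W4, W8}.
Backdoor paths from W3 to W6:
  P1: W3 <- W8 -> W2 -> W4 -> W6
  P2: W3 <- W8 -> W2 -> W6
  P3: W3 <- W8 -> W6
  P4: W3 <- W2 <- W8 -> W6
  P5: W3 <- W2 -> W4 -> W6
  P6: W3 <- W2 -> W6
The empty set is not sufficient: P1 (W3 <- W8 -> W2 -> W4 -> W6) has no collider blocking it and no conditioned non-collider, so it is open.
Try {W2, W8}:
  P1: blocked at fork node W8 ∈ conditioning set.
  P2: blocked at fork node W8 ∈ conditioning set.
  P3: blocked at fork node W8 ∈ conditioning set.
  P4: blocked at chain node W2 ∈ conditioning set.
  P5: blocked at fork node W2 ∈ conditioning set.
  P6: blocked at fork node W2 ∈ conditioning set.
{W2, W8} contains no descendant of W3 and blocks every backdoor path.
Every element of {W2, W8} is needed (dropping W2 leaves P5 open; dropping W8 leaves P3 open), so no proper subset is valid.
Among all size-2 subsets of the eligible variables, only {W2, W8} blocks every backdoor path, so it is the unique smallest valid adjustment set.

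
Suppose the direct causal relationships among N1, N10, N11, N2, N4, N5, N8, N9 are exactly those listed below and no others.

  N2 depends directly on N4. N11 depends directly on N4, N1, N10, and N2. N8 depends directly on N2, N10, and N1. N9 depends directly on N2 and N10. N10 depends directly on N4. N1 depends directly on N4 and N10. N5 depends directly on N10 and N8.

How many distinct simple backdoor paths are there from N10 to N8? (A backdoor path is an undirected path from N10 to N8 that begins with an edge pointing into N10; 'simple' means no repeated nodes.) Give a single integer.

A backdoor path from N10 to N8 is any simple undirected path whose first edge points into N10 (i.e. leaves N10 via a parent).
Parents of N10: {N4}.
Enumerating:
  P1: N10 <- N4 -> N1 -> N8
  P2: N10 <- N4 -> N1 -> N11 <- N2 -> N8
  P3: N10 <- N4 -> N2 -> N8
  P4: N10 <- N4 -> N2 -> N11 <- N1 -> N8
  P5: N10 <- N4 -> N11 <- N1 -> N8
  P6: N10 <- N4 -> N11 <- N2 -> N8
That exhausts the simple backdoor paths. Count: 6.

6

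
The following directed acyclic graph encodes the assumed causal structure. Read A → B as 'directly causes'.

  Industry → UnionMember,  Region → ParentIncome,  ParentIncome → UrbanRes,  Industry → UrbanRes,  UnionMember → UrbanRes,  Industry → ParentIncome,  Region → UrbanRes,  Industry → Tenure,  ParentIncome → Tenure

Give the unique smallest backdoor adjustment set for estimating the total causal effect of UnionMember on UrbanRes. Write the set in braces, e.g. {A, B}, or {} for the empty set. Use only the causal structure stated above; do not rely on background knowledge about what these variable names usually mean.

{Industry}

Variables eligible for adjustment (non-descendants of UnionMember, excluding UnionMember and UrbanRes): {Industry, ParentIncome, Region, Tenure}.
Backdoor paths from UnionMember to UrbanRes:
  P1: UnionMember <- Industry -> ParentIncome <- Region -> UrbanRes
  P2: UnionMember <- Industry -> ParentIncome -> UrbanRes
  P3: UnionMember <- Industry -> UrbanRes
  P4: UnionMember <- Industry -> Tenure <- ParentIncome <- Region -> UrbanRes
  P5: UnionMember <- Industry -> Tenure <- ParentIncome -> UrbanRes
The empty set is not sufficient: P2 (UnionMember <- Industry -> ParentIncome -> UrbanRes) has no collider blocking it and no conditioned non-collider, so it is open.
Try {Industry}:
  P1: blocked at fork node Industry ∈ conditioning set.
  P2: blocked at fork node Industry ∈ conditioning set.
  P3: blocked at fork node Industry ∈ conditioning set.
  P4: blocked at fork node Industry ∈ conditioning set.
  P5: blocked at fork node Industry ∈ conditioning set.
{Industry} contains no descendant of UnionMember and blocks every backdoor path.
No other singleton works — e.g. {Region} leaves P2 open — so {Industry} is the unique smallest valid adjustment set.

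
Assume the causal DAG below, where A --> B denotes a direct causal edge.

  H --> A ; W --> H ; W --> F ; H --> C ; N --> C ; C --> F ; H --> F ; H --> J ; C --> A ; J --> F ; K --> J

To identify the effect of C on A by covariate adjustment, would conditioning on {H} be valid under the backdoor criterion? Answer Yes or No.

Backdoor paths from C to A (paths whose first edge points into C):
  P1: C <- H -> A
Condition 1 (no descendant of C in the set): holds — descendants of C are {A, F}; none are in {H}.
Condition 2 (every backdoor path blocked by {H}):
  P1: blocked at fork node H ∈ conditioning set.
{H} satisfies the backdoor criterion.

Yes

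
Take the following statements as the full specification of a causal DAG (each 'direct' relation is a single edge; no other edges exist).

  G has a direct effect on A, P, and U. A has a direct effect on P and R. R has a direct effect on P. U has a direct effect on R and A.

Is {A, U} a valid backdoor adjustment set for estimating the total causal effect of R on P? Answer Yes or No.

Backdoor paths from R to P (paths whose first edge points into R):
  P1: R <- U <- G -> A -> P
  P2: R <- U <- G -> P
  P3: R <- U -> A <- G -> P
  P4: R <- U -> A -> P
  P5: R <- A <- G -> P
  P6: R <- A <- U <- G -> P
  P7: R <- A -> P
Condition 1 (no descendant of R in the set): holds — descendants of R are {P}; none are in {A, U}.
Condition 2 (every backdoor path blocked by {A, U}):
  P1: blocked at chain node U ∈ conditioning set.
  P2: blocked at chain node U ∈ conditioning set.
  P3: blocked at fork node U ∈ conditioning set.
  P4: blocked at fork node U ∈ conditioning set.
  P5: blocked at chain node A ∈ conditioning set.
  P6: blocked at chain node A ∈ conditioning set.
  P7: blocked at fork node A ∈ conditioning set.
{A, U} satisfies the backdoor criterion.

Yes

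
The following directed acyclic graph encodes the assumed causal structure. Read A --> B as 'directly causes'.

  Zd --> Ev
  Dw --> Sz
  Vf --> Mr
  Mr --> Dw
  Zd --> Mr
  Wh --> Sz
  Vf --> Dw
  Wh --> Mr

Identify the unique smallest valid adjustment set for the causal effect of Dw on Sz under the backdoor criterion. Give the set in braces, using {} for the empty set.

Variables eligible for adjustment (non-descendants of Dw, excluding Dw and Sz): {Ev, Mr, Vf, Wh, Zd}.
Backdoor paths from Dw to Sz:
  P1: Dw <- Vf -> Mr <- Wh -> Sz
  P2: Dw <- Mr <- Wh -> Sz
The empty set is not sufficient: P2 (Dw <- Mr <- Wh -> Sz) has no collider blocking it and no conditioned non-collider, so it is open.
Try {Wh}:
  P1: blocked at collider Mr (neither it nor any descendant is in the conditioning set).
  P2: blocked at fork node Wh ∈ conditioning set.
{Wh} contains no descendant of Dw and blocks every backdoor path.
No other singleton works — e.g. {Vf} leaves P2 open — so {Wh} is the unique smallest valid adjustment set.

{Wh}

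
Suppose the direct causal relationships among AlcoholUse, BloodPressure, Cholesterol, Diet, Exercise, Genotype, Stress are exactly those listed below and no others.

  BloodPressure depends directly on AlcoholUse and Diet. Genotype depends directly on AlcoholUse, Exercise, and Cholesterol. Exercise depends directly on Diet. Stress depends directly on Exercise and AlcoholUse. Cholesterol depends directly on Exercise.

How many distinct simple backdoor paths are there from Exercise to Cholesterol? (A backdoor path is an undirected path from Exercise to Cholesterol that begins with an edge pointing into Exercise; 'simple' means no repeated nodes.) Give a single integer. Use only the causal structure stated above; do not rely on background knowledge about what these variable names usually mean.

1

A backdoor path from Exercise to Cholesterol is any simple undirected path whose first edge points into Exercise (i.e. leaves Exercise via a parent).
Parents of Exercise: {Diet}.
Enumerating:
  P1: Exercise <- Diet -> BloodPressure <- AlcoholUse -> Genotype <- Cholesterol
That exhausts the simple backdoor paths. Count: 1.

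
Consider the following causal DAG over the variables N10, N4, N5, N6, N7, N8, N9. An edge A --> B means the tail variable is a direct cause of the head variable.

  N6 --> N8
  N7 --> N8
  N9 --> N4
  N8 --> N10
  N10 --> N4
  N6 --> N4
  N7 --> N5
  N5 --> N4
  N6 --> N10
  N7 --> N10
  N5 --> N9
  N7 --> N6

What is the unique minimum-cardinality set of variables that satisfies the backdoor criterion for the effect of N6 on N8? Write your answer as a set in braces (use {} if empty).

{N7}

Variables eligible for adjustment (non-descendants of N6, excluding N6 and N8): {N5, N7, N9}.
Backdoor paths from N6 to N8:
  P1: N6 <- N7 -> N5 -> N9 -> N4 <- N10 <- N8
  P2: N6 <- N7 -> N5 -> N4 <- N10 <- N8
  P3: N6 <- N7 -> N8
  P4: N6 <- N7 -> N10 <- N8
The empty set is not sufficient: P3 (N6 <- N7 -> N8) has no collider blocking it and no conditioned non-collider, so it is open.
Try {N7}:
  P1: blocked at fork node N7 ∈ conditioning set.
  P2: blocked at fork node N7 ∈ conditioning set.
  P3: blocked at fork node N7 ∈ conditioning set.
  P4: blocked at fork node N7 ∈ conditioning set.
{N7} contains no descendant of N6 and blocks every backdoor path.
No other singleton works — e.g. {N5} leaves P3 open — so {N7} is the unique smallest valid adjustment set.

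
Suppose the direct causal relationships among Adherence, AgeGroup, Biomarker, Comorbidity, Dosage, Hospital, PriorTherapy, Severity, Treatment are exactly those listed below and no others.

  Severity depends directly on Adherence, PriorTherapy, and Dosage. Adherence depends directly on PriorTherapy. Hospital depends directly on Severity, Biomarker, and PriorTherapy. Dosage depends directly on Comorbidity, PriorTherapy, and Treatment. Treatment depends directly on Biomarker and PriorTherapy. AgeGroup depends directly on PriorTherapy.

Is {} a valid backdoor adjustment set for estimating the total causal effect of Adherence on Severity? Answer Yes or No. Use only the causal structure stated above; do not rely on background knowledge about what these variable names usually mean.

No

Backdoor paths from Adherence to Severity (paths whose first edge points into Adherence):
  P1: Adherence <- PriorTherapy -> Treatment <- Biomarker -> Hospital <- Severity
  P2: Adherence <- PriorTherapy -> Treatment -> Dosage -> Severity
  P3: Adherence <- PriorTherapy -> Dosage <- Treatment <- Biomarker -> Hospital <- Severity
  P4: Adherence <- PriorTherapy -> Dosage -> Severity
  P5: Adherence <- PriorTherapy -> Severity
  P6: Adherence <- PriorTherapy -> Hospital <- Biomarker -> Treatment -> Dosage -> Severity
  P7: Adherence <- PriorTherapy -> Hospital <- Severity
Condition 1 (no descendant of Adherence in the set): holds — descendants of Adherence are {Hospital, Severity}; none are in {}.
Condition 2 (every backdoor path blocked by {}):
  P1: blocked at collider Treatment (neither it nor any descendant is in the conditioning set).
  P2: open — no interior node is in the conditioning set.
  P3: blocked at collider Dosage (neither it nor any descendant is in the conditioning set).
  P4: open — no interior node is in the conditioning set.
  P5: open — no interior node is in the conditioning set.
  P6: blocked at collider Hospital (neither it nor any descendant is in the conditioning set).
  P7: blocked at collider Hospital (neither it nor any descendant is in the conditioning set).
{} does not satisfy the backdoor criterion.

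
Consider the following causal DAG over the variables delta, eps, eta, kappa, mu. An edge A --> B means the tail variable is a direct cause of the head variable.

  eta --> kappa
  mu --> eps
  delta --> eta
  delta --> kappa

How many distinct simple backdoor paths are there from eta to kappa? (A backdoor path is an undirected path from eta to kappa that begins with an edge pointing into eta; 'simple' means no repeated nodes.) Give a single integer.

A backdoor path from eta to kappa is any simple undirected path whose first edge points into eta (i.e. leaves eta via a parent).
Parents of eta: {delta}.
Enumerating:
  P1: eta <- delta -> kappa
That exhausts the simple backdoor paths. Count: 1.

1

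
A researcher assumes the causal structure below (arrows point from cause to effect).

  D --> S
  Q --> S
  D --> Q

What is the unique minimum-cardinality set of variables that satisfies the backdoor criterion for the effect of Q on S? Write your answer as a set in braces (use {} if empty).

Variables eligible for adjustment (non-descendants of Q, excluding Q and S): {D}.
Backdoor paths from Q to S:
  P1: Q <- D -> S
The empty set is not sufficient: P1 (Q <- D -> S) has no collider blocking it and no conditioned non-collider, so it is open.
Try {D}:
  P1: blocked at fork node D ∈ conditioning set.
{D} contains no descendant of Q and blocks every backdoor path.
{D} is the unique smallest valid adjustment set.

{D}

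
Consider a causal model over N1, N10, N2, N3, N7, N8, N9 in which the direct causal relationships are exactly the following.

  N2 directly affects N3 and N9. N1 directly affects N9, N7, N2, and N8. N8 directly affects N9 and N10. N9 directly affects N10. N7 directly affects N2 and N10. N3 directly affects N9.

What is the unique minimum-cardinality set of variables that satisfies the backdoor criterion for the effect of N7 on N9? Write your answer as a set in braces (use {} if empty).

{N1}

Variables eligible for adjustment (non-descendants of N7, excluding N7 and N9): {N1, N8}.
Backdoor paths from N7 to N9:
  P1: N7 <- N1 -> N2 -> N3 -> N9
  P2: N7 <- N1 -> N2 -> N9
  P3: N7 <- N1 -> N8 -> N9
  P4: N7 <- N1 -> N8 -> N10 <- N9
  P5: N7 <- N1 -> N9
The empty set is not sufficient: P1 (N7 <- N1 -> N2 -> N3 -> N9) has no collider blocking it and no conditioned non-collider, so it is open.
Try {N1}:
  P1: blocked at fork node N1 ∈ conditioning set.
  P2: blocked at fork node N1 ∈ conditioning set.
  P3: blocked at fork node N1 ∈ conditioning set.
  P4: blocked at fork node N1 ∈ conditioning set.
  P5: blocked at fork node N1 ∈ conditioning set.
{N1} contains no descendant of N7 and blocks every backdoor path.
No other singleton works — e.g. {N8} leaves P1 open — so {N1} is the unique smallest valid adjustment set.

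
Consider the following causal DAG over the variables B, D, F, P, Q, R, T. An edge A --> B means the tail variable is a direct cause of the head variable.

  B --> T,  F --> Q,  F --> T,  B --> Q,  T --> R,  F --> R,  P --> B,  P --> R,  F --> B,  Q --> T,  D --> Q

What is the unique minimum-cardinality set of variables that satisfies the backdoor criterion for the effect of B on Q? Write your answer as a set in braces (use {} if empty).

Variables eligible for adjustment (non-descendants of B, excluding B and Q): {D, F, P}.
Backdoor paths from B to Q:
  P1: B <- F -> Q
  P2: B <- F -> T <- Q
  P3: B <- F -> R <- T <- Q
  P4: B <- P -> R <- F -> Q
  P5: B <- P -> R <- F -> T <- Q
  P6: B <- P -> R <- T <- F -> Q
  P7: B <- P -> R <- T <- Q
The empty set is not sufficient: P1 (B <- F -> Q) has no collider blocking it and no conditioned non-collider, so it is open.
Try {F}:
  P1: blocked at fork node F ∈ conditioning set.
  P2: blocked at fork node F ∈ conditioning set.
  P3: blocked at fork node F ∈ conditioning set.
  P4: blocked at collider R (neither it nor any descendant is in the conditioning set).
  P5: blocked at collider R (neither it nor any descendant is in the conditioning set).
  P6: blocked at collider R (neither it nor any descendant is in the conditioning set).
  P7: blocked at collider R (neither it nor any descendant is in the conditioning set).
{F} contains no descendant of B and blocks every backdoor path.
No other singleton works — e.g. {P} leaves P1 open — so {F} is the unique smallest valid adjustment set.

{F}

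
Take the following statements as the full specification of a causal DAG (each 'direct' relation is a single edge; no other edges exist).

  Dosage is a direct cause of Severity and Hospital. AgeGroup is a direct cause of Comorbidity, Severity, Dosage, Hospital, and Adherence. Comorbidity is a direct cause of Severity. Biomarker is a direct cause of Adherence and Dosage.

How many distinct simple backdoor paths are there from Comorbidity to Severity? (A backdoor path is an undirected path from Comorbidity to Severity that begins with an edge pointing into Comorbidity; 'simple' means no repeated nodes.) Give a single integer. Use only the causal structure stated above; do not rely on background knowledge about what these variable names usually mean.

4

A backdoor path from Comorbidity to Severity is any simple undirected path whose first edge points into Comorbidity (i.e. leaves Comorbidity via a parent).
Parents of Comorbidity: {AgeGroup}.
Enumerating:
  P1: Comorbidity <- AgeGroup -> Dosage -> Severity
  P2: Comorbidity <- AgeGroup -> Adherence <- Biomarker -> Dosage -> Severity
  P3: Comorbidity <- AgeGroup -> Severity
  P4: Comorbidity <- AgeGroup -> Hospital <- Dosage -> Severity
That exhausts the simple backdoor paths. Count: 4.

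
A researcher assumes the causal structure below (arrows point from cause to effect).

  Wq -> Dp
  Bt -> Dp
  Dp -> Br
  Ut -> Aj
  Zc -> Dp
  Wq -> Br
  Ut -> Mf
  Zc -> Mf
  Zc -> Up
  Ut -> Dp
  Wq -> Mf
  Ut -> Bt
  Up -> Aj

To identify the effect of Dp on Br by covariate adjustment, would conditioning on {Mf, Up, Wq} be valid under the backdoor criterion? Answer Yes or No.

Backdoor paths from Dp to Br (paths whose first edge points into Dp):
  P1: Dp <- Ut -> Aj <- Up <- Zc -> Mf <- Wq -> Br
  P2: Dp <- Ut -> Mf <- Wq -> Br
  P3: Dp <- Zc -> Up -> Aj <- Ut -> Mf <- Wq -> Br
  P4: Dp <- Zc -> Mf <- Wq -> Br
  P5: Dp <- Bt <- Ut -> Aj <- Up <- Zc -> Mf <- Wq -> Br
  P6: Dp <- Bt <- Ut -> Mf <- Wq -> Br
  P7: Dp <- Wq -> Br
Condition 1 (no descendant of Dp in the set): holds — descendants of Dp are {Br}; none are in {Mf, Up, Wq}.
Condition 2 (every backdoor path blocked by {Mf, Up, Wq}):
  P1: blocked at collider Aj (neither it nor any descendant is in the conditioning set).
  P2: blocked at fork node Wq ∈ conditioning set.
  P3: blocked at chain node Up ∈ conditioning set.
  P4: blocked at fork node Wq ∈ conditioning set.
  P5: blocked at collider Aj (neither it nor any descendant is in the conditioning set).
  P6: blocked at fork node Wq ∈ conditioning set.
  P7: blocked at fork node Wq ∈ conditioning set.
{Mf, Up, Wq} satisfies the backdoor criterion.

Yes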